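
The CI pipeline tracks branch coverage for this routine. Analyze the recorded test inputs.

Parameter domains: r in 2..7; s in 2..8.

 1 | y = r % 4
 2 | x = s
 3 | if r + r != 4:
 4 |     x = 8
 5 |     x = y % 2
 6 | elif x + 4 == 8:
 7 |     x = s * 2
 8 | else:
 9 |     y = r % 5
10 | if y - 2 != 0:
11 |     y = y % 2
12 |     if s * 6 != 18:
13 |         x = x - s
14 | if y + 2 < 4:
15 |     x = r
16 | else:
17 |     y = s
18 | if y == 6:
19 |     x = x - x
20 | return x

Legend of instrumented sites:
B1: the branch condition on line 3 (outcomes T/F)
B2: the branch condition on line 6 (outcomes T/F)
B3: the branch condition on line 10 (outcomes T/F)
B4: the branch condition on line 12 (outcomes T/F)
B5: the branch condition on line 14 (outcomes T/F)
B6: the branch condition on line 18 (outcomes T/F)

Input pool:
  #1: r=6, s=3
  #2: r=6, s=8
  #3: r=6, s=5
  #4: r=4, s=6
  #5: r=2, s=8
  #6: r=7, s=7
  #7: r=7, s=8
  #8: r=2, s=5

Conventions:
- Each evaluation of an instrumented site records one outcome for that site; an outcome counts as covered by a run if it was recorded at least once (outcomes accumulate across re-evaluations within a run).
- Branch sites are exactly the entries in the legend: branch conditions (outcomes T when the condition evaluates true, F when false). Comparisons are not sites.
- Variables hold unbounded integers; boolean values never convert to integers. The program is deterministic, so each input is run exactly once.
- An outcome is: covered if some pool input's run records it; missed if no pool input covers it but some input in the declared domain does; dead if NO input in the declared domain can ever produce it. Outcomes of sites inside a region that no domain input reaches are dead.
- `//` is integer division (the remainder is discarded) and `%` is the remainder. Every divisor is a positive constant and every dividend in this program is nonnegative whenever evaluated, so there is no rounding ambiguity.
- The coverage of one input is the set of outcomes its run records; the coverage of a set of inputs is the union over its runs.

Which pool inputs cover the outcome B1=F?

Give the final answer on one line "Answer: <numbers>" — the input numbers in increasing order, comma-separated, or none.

input #1 (r=6, s=3): never hits B1=F
input #2 (r=6, s=8): never hits B1=F
input #3 (r=6, s=5): never hits B1=F
input #4 (r=4, s=6): never hits B1=F
input #5 (r=2, s=8): hits B1=F
input #6 (r=7, s=7): never hits B1=F
input #7 (r=7, s=8): never hits B1=F
input #8 (r=2, s=5): hits B1=F

Answer: 5, 8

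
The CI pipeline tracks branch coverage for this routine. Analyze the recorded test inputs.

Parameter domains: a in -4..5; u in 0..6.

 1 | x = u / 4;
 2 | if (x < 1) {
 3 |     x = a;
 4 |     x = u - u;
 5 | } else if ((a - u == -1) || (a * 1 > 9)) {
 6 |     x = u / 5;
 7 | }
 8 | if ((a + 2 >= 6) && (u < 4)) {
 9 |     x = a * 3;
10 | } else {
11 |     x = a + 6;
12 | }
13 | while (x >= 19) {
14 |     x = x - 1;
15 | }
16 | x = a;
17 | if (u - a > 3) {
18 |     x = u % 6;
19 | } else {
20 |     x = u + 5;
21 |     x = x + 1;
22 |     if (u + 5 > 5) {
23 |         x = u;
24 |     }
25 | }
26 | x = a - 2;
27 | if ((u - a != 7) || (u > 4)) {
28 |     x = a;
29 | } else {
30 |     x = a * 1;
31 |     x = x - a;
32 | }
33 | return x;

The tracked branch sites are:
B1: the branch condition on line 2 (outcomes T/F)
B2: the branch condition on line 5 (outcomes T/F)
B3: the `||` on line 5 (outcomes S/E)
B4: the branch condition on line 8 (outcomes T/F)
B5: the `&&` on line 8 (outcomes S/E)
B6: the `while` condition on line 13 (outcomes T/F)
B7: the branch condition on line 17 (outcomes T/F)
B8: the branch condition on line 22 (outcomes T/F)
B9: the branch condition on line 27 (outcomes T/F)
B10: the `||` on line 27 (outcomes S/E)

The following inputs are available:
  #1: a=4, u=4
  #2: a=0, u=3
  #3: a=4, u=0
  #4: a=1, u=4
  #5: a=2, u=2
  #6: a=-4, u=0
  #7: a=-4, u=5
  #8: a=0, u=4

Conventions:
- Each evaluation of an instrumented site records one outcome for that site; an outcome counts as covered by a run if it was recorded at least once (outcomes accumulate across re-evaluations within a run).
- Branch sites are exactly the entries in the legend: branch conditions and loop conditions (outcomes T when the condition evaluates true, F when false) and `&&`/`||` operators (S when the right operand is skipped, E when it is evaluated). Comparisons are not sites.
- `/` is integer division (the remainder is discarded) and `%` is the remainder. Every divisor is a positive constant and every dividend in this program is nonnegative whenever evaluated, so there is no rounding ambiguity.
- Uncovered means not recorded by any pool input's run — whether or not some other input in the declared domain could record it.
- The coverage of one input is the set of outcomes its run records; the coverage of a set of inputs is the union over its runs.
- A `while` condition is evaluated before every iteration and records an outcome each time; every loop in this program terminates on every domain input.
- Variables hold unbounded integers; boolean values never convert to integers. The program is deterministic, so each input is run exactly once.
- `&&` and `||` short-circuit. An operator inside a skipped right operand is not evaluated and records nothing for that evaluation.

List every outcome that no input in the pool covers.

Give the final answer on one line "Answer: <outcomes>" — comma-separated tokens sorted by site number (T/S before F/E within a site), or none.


#1 (a=4, u=4) -> B1->F, B3->E, B2->F, B5->E, B4->F, B6->F, B7->F, B8->T, B10->S, B9->T; covered: B1=F, B2=F, B3=E, B4=F, B5=E, B6=F, B7=F, B8=T, B9=T, B10=S
#2 (a=0, u=3) -> B1->T, B5->S, B4->F, B6->F, B7->F, B8->T, B10->S, B9->T; covered: B1=T, B4=F, B5=S, B6=F, B7=F, B8=T, B9=T, B10=S
#3 (a=4, u=0) -> B1->T, B5->E, B4->T, B6->F, B7->F, B8->F, B10->S, B9->T; covered: B1=T, B4=T, B5=E, B6=F, B7=F, B8=F, B9=T, B10=S
#4 (a=1, u=4) -> B1->F, B3->E, B2->F, B5->S, B4->F, B6->F, B7->F, B8->T, B10->S, B9->T; covered: B1=F, B2=F, B3=E, B4=F, B5=S, B6=F, B7=F, B8=T, B9=T, B10=S
#5 (a=2, u=2) -> B1->T, B5->S, B4->F, B6->F, B7->F, B8->T, B10->S, B9->T; covered: B1=T, B4=F, B5=S, B6=F, B7=F, B8=T, B9=T, B10=S
#6 (a=-4, u=0) -> B1->T, B5->S, B4->F, B6->F, B7->T, B10->S, B9->T; covered: B1=T, B4=F, B5=S, B6=F, B7=T, B9=T, B10=S
#7 (a=-4, u=5) -> B1->F, B3->E, B2->F, B5->S, B4->F, B6->F, B7->T, B10->S, B9->T; covered: B1=F, B2=F, B3=E, B4=F, B5=S, B6=F, B7=T, B9=T, B10=S
#8 (a=0, u=4) -> B1->F, B3->E, B2->F, B5->S, B4->F, B6->F, B7->T, B10->S, B9->T; covered: B1=F, B2=F, B3=E, B4=F, B5=S, B6=F, B7=T, B9=T, B10=S
union over the pool: B1=T, B1=F, B2=F, B3=E, B4=T, B4=F, B5=S, B5=E, B6=F, B7=T, B7=F, B8=T, B8=F, B9=T, B10=S
uncovered (5 of 20): B2=T, B3=S, B6=T, B9=F, B10=E
Answer: B2=T, B3=S, B6=T, B9=F, B10=E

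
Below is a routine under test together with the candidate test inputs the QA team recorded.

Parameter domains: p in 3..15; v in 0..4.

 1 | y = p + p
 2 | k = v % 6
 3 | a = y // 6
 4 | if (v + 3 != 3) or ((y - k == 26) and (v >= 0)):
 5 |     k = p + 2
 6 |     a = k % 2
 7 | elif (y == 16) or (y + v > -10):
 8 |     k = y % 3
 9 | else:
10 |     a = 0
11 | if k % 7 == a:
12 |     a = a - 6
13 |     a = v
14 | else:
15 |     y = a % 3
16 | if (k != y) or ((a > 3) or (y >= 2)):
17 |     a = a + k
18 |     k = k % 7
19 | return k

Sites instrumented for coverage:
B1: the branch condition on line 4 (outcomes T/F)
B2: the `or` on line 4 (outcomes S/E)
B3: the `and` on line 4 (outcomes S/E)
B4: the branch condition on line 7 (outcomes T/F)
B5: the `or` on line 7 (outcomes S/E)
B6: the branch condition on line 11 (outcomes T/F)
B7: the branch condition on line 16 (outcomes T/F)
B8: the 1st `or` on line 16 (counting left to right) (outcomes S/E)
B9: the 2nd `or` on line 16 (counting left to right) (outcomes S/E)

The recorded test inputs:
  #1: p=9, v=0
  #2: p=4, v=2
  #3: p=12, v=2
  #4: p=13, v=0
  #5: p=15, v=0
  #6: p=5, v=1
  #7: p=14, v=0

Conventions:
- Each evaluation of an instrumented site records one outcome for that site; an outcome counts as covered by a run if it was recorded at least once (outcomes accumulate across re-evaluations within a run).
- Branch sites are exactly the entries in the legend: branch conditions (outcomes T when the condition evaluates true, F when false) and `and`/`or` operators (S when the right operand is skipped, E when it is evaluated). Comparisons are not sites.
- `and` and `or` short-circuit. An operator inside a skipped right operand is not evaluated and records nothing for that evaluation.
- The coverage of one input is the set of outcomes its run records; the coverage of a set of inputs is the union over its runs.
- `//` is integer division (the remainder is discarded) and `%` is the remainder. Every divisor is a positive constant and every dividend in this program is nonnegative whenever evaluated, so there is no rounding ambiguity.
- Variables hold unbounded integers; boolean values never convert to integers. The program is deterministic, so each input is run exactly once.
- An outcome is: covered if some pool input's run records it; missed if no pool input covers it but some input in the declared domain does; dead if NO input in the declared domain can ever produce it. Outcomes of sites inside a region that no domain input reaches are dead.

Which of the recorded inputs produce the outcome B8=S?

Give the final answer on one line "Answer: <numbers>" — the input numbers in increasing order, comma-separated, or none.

input #1 (p=9, v=0): does not produce B8=S
input #2 (p=4, v=2): produces B8=S
input #3 (p=12, v=2): produces B8=S
input #4 (p=13, v=0): produces B8=S
input #5 (p=15, v=0): produces B8=S
input #6 (p=5, v=1): produces B8=S
input #7 (p=14, v=0): does not produce B8=S

Answer: 2, 3, 4, 5, 6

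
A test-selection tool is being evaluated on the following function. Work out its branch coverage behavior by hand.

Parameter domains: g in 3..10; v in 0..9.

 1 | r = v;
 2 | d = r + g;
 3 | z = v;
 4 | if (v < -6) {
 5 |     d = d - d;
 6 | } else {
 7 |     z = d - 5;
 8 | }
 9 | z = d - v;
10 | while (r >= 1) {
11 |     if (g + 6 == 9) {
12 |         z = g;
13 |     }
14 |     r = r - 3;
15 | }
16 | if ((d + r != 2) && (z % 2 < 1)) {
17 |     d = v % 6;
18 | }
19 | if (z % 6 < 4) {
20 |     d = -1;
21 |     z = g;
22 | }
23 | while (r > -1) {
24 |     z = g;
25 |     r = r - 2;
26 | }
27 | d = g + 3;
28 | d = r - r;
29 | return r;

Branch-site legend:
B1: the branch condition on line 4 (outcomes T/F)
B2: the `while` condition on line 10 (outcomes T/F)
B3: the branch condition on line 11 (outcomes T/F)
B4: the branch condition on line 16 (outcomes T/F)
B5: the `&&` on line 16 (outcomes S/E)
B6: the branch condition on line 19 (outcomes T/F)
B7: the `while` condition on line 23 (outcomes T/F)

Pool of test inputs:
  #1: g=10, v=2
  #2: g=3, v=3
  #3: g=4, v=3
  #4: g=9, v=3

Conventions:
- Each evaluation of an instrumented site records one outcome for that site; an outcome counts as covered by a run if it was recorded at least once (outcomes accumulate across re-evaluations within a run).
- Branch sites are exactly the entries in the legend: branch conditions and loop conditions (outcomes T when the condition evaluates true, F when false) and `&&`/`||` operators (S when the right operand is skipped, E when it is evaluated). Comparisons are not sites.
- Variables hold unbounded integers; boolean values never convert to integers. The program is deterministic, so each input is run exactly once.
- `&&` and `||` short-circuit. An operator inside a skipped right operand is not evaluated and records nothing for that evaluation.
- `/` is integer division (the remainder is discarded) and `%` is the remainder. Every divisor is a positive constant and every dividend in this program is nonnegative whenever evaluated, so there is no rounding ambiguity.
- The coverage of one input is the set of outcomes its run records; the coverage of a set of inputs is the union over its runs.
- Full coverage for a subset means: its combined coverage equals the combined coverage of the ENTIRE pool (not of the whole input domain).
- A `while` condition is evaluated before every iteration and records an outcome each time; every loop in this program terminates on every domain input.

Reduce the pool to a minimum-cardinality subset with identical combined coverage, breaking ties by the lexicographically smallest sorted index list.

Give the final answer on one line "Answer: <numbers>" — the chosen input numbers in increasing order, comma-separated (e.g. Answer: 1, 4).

#1 (g=10, v=2) -> covered: B1=F, B2=T, B2=F, B3=F, B4=T, B5=E, B6=F, B7=F
#2 (g=3, v=3) -> covered: B1=F, B2=T, B2=F, B3=T, B4=F, B5=E, B6=T, B7=T, B7=F
#3 (g=4, v=3) -> covered: B1=F, B2=T, B2=F, B3=F, B4=T, B5=E, B6=F, B7=T, B7=F
#4 (g=9, v=3) -> covered: B1=F, B2=T, B2=F, B3=F, B4=F, B5=E, B6=T, B7=T, B7=F
union over all inputs: B1=F, B2=T, B2=F, B3=T, B3=F, B4=T, B4=F, B5=E, B6=T, B6=F, B7=T, B7=F (12 outcomes)
checked all size-1 subsets: none covers 12 outcomes (max 9/12)
inputs {1, 2} (size 2) cover everything; no size-2 subset with a lexicographically smaller index list covers all 12

Answer: 1, 2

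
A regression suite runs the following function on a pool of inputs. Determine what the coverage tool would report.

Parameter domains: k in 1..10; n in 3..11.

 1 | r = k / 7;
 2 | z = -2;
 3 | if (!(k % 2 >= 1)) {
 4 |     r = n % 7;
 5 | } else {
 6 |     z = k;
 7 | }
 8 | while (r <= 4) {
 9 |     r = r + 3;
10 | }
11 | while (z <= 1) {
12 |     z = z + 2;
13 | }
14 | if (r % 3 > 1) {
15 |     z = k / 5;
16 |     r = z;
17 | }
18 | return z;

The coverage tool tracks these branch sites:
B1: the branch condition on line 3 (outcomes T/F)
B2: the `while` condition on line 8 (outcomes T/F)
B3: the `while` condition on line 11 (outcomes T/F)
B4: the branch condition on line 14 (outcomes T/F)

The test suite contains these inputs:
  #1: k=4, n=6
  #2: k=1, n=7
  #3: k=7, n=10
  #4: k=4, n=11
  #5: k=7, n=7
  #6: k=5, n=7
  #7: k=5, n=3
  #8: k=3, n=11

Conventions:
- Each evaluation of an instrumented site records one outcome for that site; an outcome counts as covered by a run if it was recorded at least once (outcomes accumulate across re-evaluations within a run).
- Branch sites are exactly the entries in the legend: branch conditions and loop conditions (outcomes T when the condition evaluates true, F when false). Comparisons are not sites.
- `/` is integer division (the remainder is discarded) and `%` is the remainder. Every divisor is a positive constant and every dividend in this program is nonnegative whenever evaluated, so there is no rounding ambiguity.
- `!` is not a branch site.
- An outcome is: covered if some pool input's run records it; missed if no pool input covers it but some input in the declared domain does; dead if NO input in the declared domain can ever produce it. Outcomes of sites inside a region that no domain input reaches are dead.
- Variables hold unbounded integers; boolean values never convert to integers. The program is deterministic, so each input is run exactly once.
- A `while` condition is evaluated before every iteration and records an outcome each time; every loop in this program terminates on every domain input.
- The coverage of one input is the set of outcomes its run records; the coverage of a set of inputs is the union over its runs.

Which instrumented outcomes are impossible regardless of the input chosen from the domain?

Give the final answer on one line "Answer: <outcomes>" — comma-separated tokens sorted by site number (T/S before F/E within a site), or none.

checking every outcome against all 90 domain inputs:
  reachable outcomes have witnesses, e.g. B1=T (e.g. k=2, n=3), B1=F (e.g. k=1, n=3), B2=T (e.g. k=1, n=3), B2=F (e.g. k=1, n=3)

Answer: none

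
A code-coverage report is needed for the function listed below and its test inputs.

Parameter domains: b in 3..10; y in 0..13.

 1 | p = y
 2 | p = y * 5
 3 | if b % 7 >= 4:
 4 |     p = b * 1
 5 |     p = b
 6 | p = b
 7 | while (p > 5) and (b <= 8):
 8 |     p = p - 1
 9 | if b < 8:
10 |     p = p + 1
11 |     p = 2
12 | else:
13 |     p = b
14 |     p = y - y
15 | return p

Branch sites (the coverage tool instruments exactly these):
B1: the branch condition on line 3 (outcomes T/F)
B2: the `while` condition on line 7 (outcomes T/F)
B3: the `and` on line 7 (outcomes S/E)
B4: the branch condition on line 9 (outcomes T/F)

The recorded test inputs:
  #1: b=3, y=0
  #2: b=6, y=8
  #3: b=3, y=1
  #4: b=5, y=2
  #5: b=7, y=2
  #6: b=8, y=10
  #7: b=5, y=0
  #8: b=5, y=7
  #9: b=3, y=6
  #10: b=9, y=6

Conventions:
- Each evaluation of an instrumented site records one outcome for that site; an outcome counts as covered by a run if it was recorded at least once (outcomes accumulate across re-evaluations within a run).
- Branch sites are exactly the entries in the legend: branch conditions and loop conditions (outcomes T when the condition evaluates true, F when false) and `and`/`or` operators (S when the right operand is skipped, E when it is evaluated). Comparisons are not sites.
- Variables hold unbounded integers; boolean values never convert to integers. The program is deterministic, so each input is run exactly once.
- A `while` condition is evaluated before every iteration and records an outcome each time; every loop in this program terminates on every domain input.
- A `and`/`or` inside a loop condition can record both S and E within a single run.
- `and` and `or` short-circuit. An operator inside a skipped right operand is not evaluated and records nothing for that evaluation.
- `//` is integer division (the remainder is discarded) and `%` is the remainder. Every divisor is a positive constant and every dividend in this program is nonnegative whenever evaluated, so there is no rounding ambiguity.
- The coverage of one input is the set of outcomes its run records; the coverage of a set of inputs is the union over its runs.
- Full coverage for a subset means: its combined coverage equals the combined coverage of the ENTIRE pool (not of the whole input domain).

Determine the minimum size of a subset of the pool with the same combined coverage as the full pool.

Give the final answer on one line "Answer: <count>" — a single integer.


input #1, b=3, y=0: events B1->F, B3->S, B2->F, B4->T; outcomes B1=F, B2=F, B3=S, B4=T
input #2, b=6, y=8: events B1->T, B3->E, B2->T, B3->S, B2->F, B4->T; outcomes B1=T, B2=T, B2=F, B3=S, B3=E, B4=T
input #3, b=3, y=1: events B1->F, B3->S, B2->F, B4->T; outcomes B1=F, B2=F, B3=S, B4=T
input #4, b=5, y=2: events B1->T, B3->S, B2->F, B4->T; outcomes B1=T, B2=F, B3=S, B4=T
input #5, b=7, y=2: events B1->F, B3->E, B2->T, B3->E, B2->T, B3->S, B2->F, B4->T; outcomes B1=F, B2=T, B2=F, B3=S, B3=E, B4=T
input #6, b=8, y=10: events B1->F, B3->E, B2->T, B3->E, B2->T, B3->E, B2->T, B3->S, B2->F, B4->F; outcomes B1=F, B2=T, B2=F, B3=S, B3=E, B4=F
input #7, b=5, y=0: events B1->T, B3->S, B2->F, B4->T; outcomes B1=T, B2=F, B3=S, B4=T
input #8, b=5, y=7: events B1->T, B3->S, B2->F, B4->T; outcomes B1=T, B2=F, B3=S, B4=T
input #9, b=3, y=6: events B1->F, B3->S, B2->F, B4->T; outcomes B1=F, B2=F, B3=S, B4=T
input #10, b=9, y=6: events B1->F, B3->E, B2->F, B4->F; outcomes B1=F, B2=F, B3=E, B4=F
pool-wide coverage (8 outcomes): B1=T, B1=F, B2=T, B2=F, B3=S, B3=E, B4=T, B4=F
no size-1 subset reaches all 8 outcomes (best union: 6/8)
inputs {2, 6} (size 2) cover everything; no size-2 subset with a lexicographically smaller index list covers all 8
Answer: 2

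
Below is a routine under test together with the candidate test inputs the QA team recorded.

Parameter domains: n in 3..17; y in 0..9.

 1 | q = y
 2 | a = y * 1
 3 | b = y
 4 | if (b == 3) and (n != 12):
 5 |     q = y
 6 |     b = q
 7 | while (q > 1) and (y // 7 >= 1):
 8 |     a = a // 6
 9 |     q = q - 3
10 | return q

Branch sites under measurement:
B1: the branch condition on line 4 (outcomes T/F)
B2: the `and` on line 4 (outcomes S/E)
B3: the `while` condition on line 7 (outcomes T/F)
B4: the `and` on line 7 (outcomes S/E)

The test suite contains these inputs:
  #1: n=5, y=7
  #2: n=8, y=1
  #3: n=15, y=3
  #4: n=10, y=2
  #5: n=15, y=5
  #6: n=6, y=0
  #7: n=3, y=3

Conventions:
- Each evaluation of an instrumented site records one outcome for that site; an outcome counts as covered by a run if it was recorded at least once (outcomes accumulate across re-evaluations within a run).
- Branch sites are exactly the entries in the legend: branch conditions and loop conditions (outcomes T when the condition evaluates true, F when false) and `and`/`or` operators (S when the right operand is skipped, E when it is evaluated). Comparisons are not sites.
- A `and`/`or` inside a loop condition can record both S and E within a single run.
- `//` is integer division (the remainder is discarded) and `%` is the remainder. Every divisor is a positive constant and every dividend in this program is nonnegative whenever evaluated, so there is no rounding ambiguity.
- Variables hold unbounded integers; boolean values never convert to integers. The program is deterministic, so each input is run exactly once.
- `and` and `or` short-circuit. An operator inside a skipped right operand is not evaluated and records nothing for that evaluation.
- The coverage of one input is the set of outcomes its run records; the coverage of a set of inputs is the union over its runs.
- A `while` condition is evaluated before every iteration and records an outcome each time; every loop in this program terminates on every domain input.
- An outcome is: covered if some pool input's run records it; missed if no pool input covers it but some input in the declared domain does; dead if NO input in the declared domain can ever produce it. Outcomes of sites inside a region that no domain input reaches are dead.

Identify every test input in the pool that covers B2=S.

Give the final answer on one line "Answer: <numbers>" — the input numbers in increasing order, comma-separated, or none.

input #1 (n=5, y=7): records B2=S
input #2 (n=8, y=1): records B2=S
input #3 (n=15, y=3): does not record B2=S
input #4 (n=10, y=2): records B2=S
input #5 (n=15, y=5): records B2=S
input #6 (n=6, y=0): records B2=S
input #7 (n=3, y=3): does not record B2=S

Answer: 1, 2, 4, 5, 6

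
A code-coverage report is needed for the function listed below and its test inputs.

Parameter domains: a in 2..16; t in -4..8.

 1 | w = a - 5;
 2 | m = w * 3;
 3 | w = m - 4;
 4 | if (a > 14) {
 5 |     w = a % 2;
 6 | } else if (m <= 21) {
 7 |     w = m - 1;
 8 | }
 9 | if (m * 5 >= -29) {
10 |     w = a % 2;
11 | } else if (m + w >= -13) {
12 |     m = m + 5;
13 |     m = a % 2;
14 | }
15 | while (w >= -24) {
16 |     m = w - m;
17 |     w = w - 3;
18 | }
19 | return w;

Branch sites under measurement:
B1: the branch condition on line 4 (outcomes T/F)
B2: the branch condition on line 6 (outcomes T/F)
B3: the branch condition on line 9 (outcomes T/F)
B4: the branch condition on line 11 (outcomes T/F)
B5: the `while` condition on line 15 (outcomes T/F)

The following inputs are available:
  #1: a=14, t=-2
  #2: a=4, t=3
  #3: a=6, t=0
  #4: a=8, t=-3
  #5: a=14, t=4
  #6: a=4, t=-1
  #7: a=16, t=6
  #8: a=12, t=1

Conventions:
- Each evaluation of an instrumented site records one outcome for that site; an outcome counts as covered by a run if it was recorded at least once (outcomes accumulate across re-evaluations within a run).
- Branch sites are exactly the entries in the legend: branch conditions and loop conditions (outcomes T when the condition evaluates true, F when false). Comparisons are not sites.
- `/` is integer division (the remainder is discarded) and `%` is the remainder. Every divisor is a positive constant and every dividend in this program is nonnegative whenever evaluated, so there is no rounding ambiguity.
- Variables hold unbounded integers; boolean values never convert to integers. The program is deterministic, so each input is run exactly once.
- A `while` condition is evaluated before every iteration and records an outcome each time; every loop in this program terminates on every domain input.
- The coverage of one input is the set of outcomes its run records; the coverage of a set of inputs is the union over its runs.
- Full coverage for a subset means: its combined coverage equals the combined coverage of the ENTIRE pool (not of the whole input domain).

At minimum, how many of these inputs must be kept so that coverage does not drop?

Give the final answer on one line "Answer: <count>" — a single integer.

test 1 (a=14, t=-2) fires B1->F, B2->F, B3->T, B5->T, B5->T, B5->T, B5->T, B5->T, B5->T, B5->T, B5->T, B5->T, B5->F; hits B1=F, B2=F, B3=T, B5=T, B5=F
test 2 (a=4, t=3) fires B1->F, B2->T, B3->T, B5->T, B5->T, B5->T, B5->T, B5->T, B5->T, B5->T, B5->T, B5->T, B5->F; hits B1=F, B2=T, B3=T, B5=T, B5=F
test 3 (a=6, t=0) fires B1->F, B2->T, B3->T, B5->T, B5->T, B5->T, B5->T, B5->T, B5->T, B5->T, B5->T, B5->T, B5->F; hits B1=F, B2=T, B3=T, B5=T, B5=F
test 4 (a=8, t=-3) fires B1->F, B2->T, B3->T, B5->T, B5->T, B5->T, B5->T, B5->T, B5->T, B5->T, B5->T, B5->T, B5->F; hits B1=F, B2=T, B3=T, B5=T, B5=F
test 5 (a=14, t=4) fires B1->F, B2->F, B3->T, B5->T, B5->T, B5->T, B5->T, B5->T, B5->T, B5->T, B5->T, B5->T, B5->F; hits B1=F, B2=F, B3=T, B5=T, B5=F
test 6 (a=4, t=-1) fires B1->F, B2->T, B3->T, B5->T, B5->T, B5->T, B5->T, B5->T, B5->T, B5->T, B5->T, B5->T, B5->F; hits B1=F, B2=T, B3=T, B5=T, B5=F
test 7 (a=16, t=6) fires B1->T, B3->T, B5->T, B5->T, B5->T, B5->T, B5->T, B5->T, B5->T, B5->T, B5->T, B5->F; hits B1=T, B3=T, B5=T, B5=F
test 8 (a=12, t=1) fires B1->F, B2->T, B3->T, B5->T, B5->T, B5->T, B5->T, B5->T, B5->T, B5->T, B5->T, B5->T, B5->F; hits B1=F, B2=T, B3=T, B5=T, B5=F
pool-wide coverage (7 outcomes): B1=T, B1=F, B2=T, B2=F, B3=T, B5=T, B5=F
no size-1 subset reaches all 7 outcomes (best union: 5/7)
no size-2 subset reaches all 7 outcomes (best union: 6/7)
inputs {1, 2, 7} (size 3) cover everything; no size-3 subset with a lexicographically smaller index list covers all 7

Answer: 3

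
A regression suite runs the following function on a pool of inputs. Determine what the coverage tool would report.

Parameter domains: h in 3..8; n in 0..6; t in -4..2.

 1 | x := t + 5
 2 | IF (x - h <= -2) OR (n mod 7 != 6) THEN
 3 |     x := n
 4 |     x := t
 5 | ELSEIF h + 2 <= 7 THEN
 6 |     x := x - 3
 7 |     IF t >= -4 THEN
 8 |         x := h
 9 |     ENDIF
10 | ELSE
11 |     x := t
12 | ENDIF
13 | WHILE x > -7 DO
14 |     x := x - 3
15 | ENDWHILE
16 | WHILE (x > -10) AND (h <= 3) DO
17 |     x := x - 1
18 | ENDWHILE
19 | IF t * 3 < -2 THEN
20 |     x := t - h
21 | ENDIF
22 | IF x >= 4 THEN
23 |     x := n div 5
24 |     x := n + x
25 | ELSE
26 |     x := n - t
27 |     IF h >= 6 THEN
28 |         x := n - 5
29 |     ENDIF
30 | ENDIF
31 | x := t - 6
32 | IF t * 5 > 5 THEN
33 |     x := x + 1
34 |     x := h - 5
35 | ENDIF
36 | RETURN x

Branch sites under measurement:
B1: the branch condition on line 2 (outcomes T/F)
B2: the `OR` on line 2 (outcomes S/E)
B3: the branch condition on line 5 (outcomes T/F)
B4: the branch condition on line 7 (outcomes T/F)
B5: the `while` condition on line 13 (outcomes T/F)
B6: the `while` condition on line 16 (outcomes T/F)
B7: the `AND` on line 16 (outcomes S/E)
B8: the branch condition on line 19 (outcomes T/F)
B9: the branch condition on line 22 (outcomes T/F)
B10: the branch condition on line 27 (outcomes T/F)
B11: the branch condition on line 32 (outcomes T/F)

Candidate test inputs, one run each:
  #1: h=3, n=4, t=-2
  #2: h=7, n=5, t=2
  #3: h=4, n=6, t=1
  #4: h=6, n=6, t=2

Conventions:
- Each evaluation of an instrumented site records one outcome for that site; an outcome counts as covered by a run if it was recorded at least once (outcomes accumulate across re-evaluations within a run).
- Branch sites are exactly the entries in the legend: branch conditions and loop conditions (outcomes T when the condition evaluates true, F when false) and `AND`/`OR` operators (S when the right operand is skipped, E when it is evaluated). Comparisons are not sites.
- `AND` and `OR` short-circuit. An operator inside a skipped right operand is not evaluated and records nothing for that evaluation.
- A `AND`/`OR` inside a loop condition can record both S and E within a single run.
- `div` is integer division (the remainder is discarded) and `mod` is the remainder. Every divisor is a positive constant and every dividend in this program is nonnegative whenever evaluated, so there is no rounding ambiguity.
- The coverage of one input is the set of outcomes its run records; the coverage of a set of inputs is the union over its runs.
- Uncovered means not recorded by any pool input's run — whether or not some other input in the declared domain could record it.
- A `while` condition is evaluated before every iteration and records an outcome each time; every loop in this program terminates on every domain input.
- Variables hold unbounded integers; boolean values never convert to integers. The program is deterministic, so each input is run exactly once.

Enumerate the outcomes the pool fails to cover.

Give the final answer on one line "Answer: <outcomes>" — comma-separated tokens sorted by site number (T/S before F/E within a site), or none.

run #1 (h=3, n=4, t=-2) runs B2->E, B1->T, B5->T, B5->T, B5->F, B7->E, B6->T, B7->E, B6->T, B7->S, B6->F, B8->T, B9->F, B10->F, ...; records B1=T, B2=E, B5=T, B5=F, B6=T, B6=F, B7=S, B7=E, B8=T, B9=F, B10=F, B11=F
run #2 (h=7, n=5, t=2) runs B2->E, B1->T, B5->T, B5->T, B5->T, B5->F, B7->E, B6->F, B8->F, B9->F, B10->T, B11->T; records B1=T, B2=E, B5=T, B5=F, B6=F, B7=E, B8=F, B9=F, B10=T, B11=T
run #3 (h=4, n=6, t=1) runs B2->E, B1->F, B3->T, B4->T, B5->T, B5->T, B5->T, B5->T, B5->F, B7->E, B6->F, B8->F, B9->F, B10->F, ...; records B1=F, B2=E, B3=T, B4=T, B5=T, B5=F, B6=F, B7=E, B8=F, B9=F, B10=F, B11=F
run #4 (h=6, n=6, t=2) runs B2->E, B1->F, B3->F, B5->T, B5->T, B5->T, B5->F, B7->E, B6->F, B8->F, B9->F, B10->T, B11->T; records B1=F, B2=E, B3=F, B5=T, B5=F, B6=F, B7=E, B8=F, B9=F, B10=T, B11=T
union over the pool: B1=T, B1=F, B2=E, B3=T, B3=F, B4=T, B5=T, B5=F, B6=T, B6=F, B7=S, B7=E, B8=T, B8=F, B9=F, B10=T, B10=F, B11=T, B11=F
uncovered (3 of 22): B2=S, B4=F, B9=T

Answer: B2=S, B4=F, B9=T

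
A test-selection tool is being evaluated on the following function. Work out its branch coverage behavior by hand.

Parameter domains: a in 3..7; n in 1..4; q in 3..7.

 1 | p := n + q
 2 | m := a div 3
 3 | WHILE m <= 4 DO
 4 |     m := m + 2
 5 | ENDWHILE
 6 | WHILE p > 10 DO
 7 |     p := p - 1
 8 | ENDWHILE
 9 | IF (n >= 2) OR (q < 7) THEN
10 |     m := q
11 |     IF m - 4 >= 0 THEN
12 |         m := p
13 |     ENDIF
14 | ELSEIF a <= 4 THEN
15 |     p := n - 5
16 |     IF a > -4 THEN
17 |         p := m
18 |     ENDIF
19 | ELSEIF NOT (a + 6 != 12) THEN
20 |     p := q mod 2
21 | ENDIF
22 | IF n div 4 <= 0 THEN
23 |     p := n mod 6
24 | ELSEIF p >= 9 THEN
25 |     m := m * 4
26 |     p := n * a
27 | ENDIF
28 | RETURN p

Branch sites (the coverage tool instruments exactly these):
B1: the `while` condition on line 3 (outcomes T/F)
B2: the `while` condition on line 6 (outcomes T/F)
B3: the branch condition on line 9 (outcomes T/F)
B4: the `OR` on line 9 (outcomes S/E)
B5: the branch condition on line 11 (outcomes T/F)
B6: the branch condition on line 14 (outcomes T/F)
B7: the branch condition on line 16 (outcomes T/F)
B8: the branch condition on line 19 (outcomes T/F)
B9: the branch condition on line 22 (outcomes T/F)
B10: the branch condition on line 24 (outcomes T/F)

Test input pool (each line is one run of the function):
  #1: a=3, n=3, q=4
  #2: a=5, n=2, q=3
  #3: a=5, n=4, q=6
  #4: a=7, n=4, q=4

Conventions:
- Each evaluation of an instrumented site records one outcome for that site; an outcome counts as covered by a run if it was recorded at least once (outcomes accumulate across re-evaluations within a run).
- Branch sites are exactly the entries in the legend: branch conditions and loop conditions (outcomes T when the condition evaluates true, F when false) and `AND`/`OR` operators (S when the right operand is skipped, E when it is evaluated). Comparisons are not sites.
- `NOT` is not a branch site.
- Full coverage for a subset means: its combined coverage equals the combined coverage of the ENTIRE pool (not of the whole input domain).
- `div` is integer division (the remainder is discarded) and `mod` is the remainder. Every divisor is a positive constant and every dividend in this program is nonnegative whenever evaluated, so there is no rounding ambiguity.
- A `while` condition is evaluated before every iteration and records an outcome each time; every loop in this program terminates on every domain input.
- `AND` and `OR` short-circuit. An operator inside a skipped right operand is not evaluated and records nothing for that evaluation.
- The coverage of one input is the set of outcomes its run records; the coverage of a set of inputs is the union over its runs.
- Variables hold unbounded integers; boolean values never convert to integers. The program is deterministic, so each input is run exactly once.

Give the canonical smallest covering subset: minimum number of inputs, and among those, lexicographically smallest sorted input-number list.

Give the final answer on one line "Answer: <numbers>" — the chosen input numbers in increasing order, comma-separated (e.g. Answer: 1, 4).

test 1 (a=3, n=3, q=4) fires B1->T, B1->T, B1->F, B2->F, B4->S, B3->T, B5->T, B9->T; hits B1=T, B1=F, B2=F, B3=T, B4=S, B5=T, B9=T
test 2 (a=5, n=2, q=3) fires B1->T, B1->T, B1->F, B2->F, B4->S, B3->T, B5->F, B9->T; hits B1=T, B1=F, B2=F, B3=T, B4=S, B5=F, B9=T
test 3 (a=5, n=4, q=6) fires B1->T, B1->T, B1->F, B2->F, B4->S, B3->T, B5->T, B9->F, B10->T; hits B1=T, B1=F, B2=F, B3=T, B4=S, B5=T, B9=F, B10=T
test 4 (a=7, n=4, q=4) fires B1->T, B1->T, B1->F, B2->F, B4->S, B3->T, B5->T, B9->F, B10->F; hits B1=T, B1=F, B2=F, B3=T, B4=S, B5=T, B9=F, B10=F
union over all inputs: B1=T, B1=F, B2=F, B3=T, B4=S, B5=T, B5=F, B9=T, B9=F, B10=T, B10=F (11 outcomes)
size 1 is not enough: best union over all size-1 subsets is 8/11
size 2 is not enough: best union over all size-2 subsets is 10/11
size 3: inputs {2, 3, 4} cover all 11 outcomes, and no lexicographically smaller subset of this size does

Answer: 2, 3, 4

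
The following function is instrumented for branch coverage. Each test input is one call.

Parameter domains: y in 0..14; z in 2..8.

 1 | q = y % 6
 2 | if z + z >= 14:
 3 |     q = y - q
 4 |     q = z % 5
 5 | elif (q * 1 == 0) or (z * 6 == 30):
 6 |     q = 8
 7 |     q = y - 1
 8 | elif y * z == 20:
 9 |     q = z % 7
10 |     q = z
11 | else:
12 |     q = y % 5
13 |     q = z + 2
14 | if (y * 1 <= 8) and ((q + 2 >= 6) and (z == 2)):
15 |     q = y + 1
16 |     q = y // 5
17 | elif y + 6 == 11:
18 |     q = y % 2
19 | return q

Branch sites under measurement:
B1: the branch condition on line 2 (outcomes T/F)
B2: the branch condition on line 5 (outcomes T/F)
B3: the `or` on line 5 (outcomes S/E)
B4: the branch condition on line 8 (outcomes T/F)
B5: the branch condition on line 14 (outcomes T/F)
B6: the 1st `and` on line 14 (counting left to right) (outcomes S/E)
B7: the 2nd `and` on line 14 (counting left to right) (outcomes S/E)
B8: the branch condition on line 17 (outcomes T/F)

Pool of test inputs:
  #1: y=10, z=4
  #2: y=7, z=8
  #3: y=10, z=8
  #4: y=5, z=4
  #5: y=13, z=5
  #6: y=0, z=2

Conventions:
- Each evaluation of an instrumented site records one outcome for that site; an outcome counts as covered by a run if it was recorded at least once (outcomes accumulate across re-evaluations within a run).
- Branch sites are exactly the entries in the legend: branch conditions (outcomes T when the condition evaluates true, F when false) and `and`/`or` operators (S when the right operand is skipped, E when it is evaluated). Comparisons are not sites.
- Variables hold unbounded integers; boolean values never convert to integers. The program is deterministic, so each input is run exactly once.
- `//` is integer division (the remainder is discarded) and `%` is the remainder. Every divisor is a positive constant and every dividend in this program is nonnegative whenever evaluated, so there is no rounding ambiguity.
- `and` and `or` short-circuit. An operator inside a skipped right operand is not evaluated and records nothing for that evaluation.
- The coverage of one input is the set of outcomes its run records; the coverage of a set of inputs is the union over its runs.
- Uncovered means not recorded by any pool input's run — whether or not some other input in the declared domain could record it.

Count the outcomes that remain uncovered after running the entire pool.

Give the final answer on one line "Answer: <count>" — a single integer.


run #1 (y=10, z=4) records B1=F, B2=F, B3=E, B4=F, B5=F, B6=S, B8=F
run #2 (y=7, z=8) records B1=T, B5=F, B6=E, B7=S, B8=F
run #3 (y=10, z=8) records B1=T, B5=F, B6=S, B8=F
run #4 (y=5, z=4) records B1=F, B2=F, B3=E, B4=T, B5=F, B6=E, B7=E, B8=T
run #5 (y=13, z=5) records B1=F, B2=T, B3=E, B5=F, B6=S, B8=F
run #6 (y=0, z=2) records B1=F, B2=T, B3=S, B5=F, B6=E, B7=S, B8=F
union over the pool: B1=T, B1=F, B2=T, B2=F, B3=S, B3=E, B4=T, B4=F, B5=F, B6=S, B6=E, B7=S, B7=E, B8=T, B8=F
uncovered (1 of 16): B5=T
Answer: 1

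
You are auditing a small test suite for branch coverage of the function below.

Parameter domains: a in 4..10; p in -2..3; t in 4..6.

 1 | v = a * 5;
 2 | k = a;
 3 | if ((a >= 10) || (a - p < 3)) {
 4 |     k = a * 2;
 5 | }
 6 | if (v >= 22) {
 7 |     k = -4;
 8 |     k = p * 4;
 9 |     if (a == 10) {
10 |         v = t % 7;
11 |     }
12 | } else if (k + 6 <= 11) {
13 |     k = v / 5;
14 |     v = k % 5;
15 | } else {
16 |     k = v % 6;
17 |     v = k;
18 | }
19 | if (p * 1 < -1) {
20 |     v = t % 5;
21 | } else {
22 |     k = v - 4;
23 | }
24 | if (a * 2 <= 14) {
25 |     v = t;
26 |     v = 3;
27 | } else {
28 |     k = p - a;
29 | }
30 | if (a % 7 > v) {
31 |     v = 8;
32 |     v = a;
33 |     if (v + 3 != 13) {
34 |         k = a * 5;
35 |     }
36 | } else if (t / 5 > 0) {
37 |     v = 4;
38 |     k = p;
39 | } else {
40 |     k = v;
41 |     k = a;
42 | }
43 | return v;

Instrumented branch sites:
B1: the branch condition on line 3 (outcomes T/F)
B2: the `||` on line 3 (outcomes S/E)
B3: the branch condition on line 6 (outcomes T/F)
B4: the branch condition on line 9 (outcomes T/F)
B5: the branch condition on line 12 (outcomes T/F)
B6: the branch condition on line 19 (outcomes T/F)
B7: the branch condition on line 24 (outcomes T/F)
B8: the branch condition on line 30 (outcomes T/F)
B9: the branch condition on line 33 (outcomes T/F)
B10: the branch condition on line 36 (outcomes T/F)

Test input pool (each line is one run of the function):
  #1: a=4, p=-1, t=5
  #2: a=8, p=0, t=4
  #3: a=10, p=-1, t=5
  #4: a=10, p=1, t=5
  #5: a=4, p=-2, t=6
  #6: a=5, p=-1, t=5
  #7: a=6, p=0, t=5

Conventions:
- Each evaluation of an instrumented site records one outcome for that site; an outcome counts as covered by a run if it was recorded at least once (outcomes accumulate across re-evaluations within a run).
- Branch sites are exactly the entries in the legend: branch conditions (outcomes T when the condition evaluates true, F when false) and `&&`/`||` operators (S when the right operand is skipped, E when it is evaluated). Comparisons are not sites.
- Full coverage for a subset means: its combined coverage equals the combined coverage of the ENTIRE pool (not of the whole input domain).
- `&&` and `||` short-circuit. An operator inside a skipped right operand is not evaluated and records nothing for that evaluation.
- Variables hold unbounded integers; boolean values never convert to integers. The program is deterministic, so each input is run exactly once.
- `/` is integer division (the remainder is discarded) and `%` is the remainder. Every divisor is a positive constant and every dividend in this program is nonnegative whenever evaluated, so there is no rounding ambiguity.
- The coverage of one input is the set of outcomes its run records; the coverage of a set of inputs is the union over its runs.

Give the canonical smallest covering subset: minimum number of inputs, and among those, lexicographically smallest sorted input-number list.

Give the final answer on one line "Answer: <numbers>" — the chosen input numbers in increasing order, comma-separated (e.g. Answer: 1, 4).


#1 (a=4, p=-1, t=5) -> B2->E, B1->F, B3->F, B5->T, B6->F, B7->T, B8->T, B9->T; covered: B1=F, B2=E, B3=F, B5=T, B6=F, B7=T, B8=T, B9=T
#2 (a=8, p=0, t=4) -> B2->E, B1->F, B3->T, B4->F, B6->F, B7->F, B8->F, B10->F; covered: B1=F, B2=E, B3=T, B4=F, B6=F, B7=F, B8=F, B10=F
#3 (a=10, p=-1, t=5) -> B2->S, B1->T, B3->T, B4->T, B6->F, B7->F, B8->F, B10->T; covered: B1=T, B2=S, B3=T, B4=T, B6=F, B7=F, B8=F, B10=T
#4 (a=10, p=1, t=5) -> B2->S, B1->T, B3->T, B4->T, B6->F, B7->F, B8->F, B10->T; covered: B1=T, B2=S, B3=T, B4=T, B6=F, B7=F, B8=F, B10=T
#5 (a=4, p=-2, t=6) -> B2->E, B1->F, B3->F, B5->T, B6->T, B7->T, B8->T, B9->T; covered: B1=F, B2=E, B3=F, B5=T, B6=T, B7=T, B8=T, B9=T
#6 (a=5, p=-1, t=5) -> B2->E, B1->F, B3->T, B4->F, B6->F, B7->T, B8->T, B9->T; covered: B1=F, B2=E, B3=T, B4=F, B6=F, B7=T, B8=T, B9=T
#7 (a=6, p=0, t=5) -> B2->E, B1->F, B3->T, B4->F, B6->F, B7->T, B8->T, B9->T; covered: B1=F, B2=E, B3=T, B4=F, B6=F, B7=T, B8=T, B9=T
together the pool reaches 18 outcomes: B1=T, B1=F, B2=S, B2=E, B3=T, B3=F, B4=T, B4=F, B5=T, B6=T, B6=F, B7=T, B7=F, B8=T, B8=F, B9=T, B10=T, B10=F
size 1 is not enough: best union over all size-1 subsets is 8/18
size 2 is not enough: best union over all size-2 subsets is 16/18
size 3: inputs {2, 3, 5} cover all 18 outcomes, and no lexicographically smaller subset of this size does
Answer: 2, 3, 5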